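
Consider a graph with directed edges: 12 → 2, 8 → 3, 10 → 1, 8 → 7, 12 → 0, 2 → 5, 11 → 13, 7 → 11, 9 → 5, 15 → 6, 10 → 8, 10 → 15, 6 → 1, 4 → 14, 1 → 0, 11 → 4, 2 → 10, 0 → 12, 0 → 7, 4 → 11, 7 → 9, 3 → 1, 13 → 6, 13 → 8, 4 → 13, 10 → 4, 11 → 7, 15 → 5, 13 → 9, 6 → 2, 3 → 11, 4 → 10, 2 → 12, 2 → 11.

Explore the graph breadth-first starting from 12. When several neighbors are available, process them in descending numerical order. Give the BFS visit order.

Visit 12; enqueue 2, 0 → queue [2, 0]
Visit 2; enqueue 11, 10, 5 → queue [0, 11, 10, 5]
Visit 0; enqueue 7 → queue [11, 10, 5, 7]
Visit 11; enqueue 13, 4 → queue [10, 5, 7, 13, 4]
Visit 10; enqueue 15, 8, 1 → queue [5, 7, 13, 4, 15, 8, 1]
Visit 5 → queue [7, 13, 4, 15, 8, 1]
Visit 7; enqueue 9 → queue [13, 4, 15, 8, 1, 9]
Visit 13; enqueue 6 → queue [4, 15, 8, 1, 9, 6]
Visit 4; enqueue 14 → queue [15, 8, 1, 9, 6, 14]
Visit 15 → queue [8, 1, 9, 6, 14]
Visit 8; enqueue 3 → queue [1, 9, 6, 14, 3]
Visit 1 → queue [9, 6, 14, 3]
Visit 9 → queue [6, 14, 3]
Visit 6 → queue [14, 3]
Visit 14 → queue [3]
Visit 3 → queue []

12, 2, 0, 11, 10, 5, 7, 13, 4, 15, 8, 1, 9, 6, 14, 3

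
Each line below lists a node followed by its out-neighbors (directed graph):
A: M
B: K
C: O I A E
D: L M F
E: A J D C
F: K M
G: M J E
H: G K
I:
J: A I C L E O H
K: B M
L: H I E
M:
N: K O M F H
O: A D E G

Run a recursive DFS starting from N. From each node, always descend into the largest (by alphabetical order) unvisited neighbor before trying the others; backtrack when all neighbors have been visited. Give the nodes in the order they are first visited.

Visit N
N → O
O → G
G → M
G → J
J → L
L → I
L → H
H → K
K → B
L → E
E → D
D → F
E → C
C → A

N, O, G, M, J, L, I, H, K, B, E, D, F, C, A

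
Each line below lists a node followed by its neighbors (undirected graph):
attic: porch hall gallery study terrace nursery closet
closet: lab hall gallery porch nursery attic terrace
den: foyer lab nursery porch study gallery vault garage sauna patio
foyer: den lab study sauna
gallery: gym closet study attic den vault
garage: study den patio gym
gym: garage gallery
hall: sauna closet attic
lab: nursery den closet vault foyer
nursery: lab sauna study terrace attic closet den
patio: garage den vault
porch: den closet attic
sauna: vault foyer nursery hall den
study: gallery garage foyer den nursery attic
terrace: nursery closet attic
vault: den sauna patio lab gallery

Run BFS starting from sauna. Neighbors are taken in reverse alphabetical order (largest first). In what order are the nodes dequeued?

sauna -> vault -> nursery -> hall -> foyer -> den -> patio -> lab -> gallery -> terrace -> study -> closet -> attic -> porch -> garage -> gym

Visit sauna; enqueue vault, nursery, hall, foyer, den → queue [vault, nursery, hall, foyer, den]
Visit vault; enqueue patio, lab, gallery → queue [nursery, hall, foyer, den, patio, lab, gallery]
Visit nursery; enqueue terrace, study, closet, attic → queue [hall, foyer, den, patio, lab, gallery, terrace, study, closet, attic]
Visit hall → queue [foyer, den, patio, lab, gallery, terrace, study, closet, attic]
Visit foyer → queue [den, patio, lab, gallery, terrace, study, closet, attic]
Visit den; enqueue porch, garage → queue [patio, lab, gallery, terrace, study, closet, attic, porch, garage]
Visit patio → queue [lab, gallery, terrace, study, closet, attic, porch, garage]
Visit lab → queue [gallery, terrace, study, closet, attic, porch, garage]
Visit gallery; enqueue gym → queue [terrace, study, closet, attic, porch, garage, gym]
Visit terrace → queue [study, closet, attic, porch, garage, gym]
Visit study → queue [closet, attic, porch, garage, gym]
Visit closet → queue [attic, porch, garage, gym]
Visit attic → queue [porch, garage, gym]
Visit porch → queue [garage, gym]
Visit garage → queue [gym]
Visit gym → queue []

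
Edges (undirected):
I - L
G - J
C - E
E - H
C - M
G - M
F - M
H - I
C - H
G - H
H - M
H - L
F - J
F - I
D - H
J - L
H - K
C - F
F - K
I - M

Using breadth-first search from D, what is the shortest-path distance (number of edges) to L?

Level 0: D
Level 1: H
Level 2: C, E, G, I, K, L, M
Level 3: F, J
L first appears at level 2.

2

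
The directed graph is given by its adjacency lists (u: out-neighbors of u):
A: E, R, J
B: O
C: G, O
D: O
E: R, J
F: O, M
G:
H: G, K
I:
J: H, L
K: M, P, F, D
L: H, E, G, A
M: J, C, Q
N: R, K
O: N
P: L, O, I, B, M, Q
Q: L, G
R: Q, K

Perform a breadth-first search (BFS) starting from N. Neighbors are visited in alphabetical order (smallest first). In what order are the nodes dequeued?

N → K → R → D → F → M → P → Q → O → C → J → B → I → L → G → H → A → E

Visit N; enqueue K, R → queue [K, R]
Visit K; enqueue D, F, M, P → queue [R, D, F, M, P]
Visit R; enqueue Q → queue [D, F, M, P, Q]
Visit D; enqueue O → queue [F, M, P, Q, O]
Visit F → queue [M, P, Q, O]
Visit M; enqueue C, J → queue [P, Q, O, C, J]
Visit P; enqueue B, I, L → queue [Q, O, C, J, B, I, L]
Visit Q; enqueue G → queue [O, C, J, B, I, L, G]
Visit O → queue [C, J, B, I, L, G]
Visit C → queue [J, B, I, L, G]
Visit J; enqueue H → queue [B, I, L, G, H]
Visit B → queue [I, L, G, H]
Visit I → queue [L, G, H]
Visit L; enqueue A, E → queue [G, H, A, E]
Visit G → queue [H, A, E]
Visit H → queue [A, E]
Visit A → queue [E]
Visit E → queue []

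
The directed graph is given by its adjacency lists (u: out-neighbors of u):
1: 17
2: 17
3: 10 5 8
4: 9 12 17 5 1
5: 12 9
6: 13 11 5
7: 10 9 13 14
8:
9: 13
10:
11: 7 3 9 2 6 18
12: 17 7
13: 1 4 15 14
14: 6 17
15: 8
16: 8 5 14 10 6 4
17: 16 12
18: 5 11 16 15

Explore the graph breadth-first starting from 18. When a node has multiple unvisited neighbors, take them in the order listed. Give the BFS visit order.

18 -> 5 -> 11 -> 16 -> 15 -> 12 -> 9 -> 7 -> 3 -> 2 -> 6 -> 8 -> 14 -> 10 -> 4 -> 17 -> 13 -> 1

Visit 18; enqueue 5, 11, 16, 15 → queue [5, 11, 16, 15]
Visit 5; enqueue 12, 9 → queue [11, 16, 15, 12, 9]
Visit 11; enqueue 7, 3, 2, 6 → queue [16, 15, 12, 9, 7, 3, 2, 6]
Visit 16; enqueue 8, 14, 10, 4 → queue [15, 12, 9, 7, 3, 2, 6, 8, 14, 10, 4]
Visit 15 → queue [12, 9, 7, 3, 2, 6, 8, 14, 10, 4]
Visit 12; enqueue 17 → queue [9, 7, 3, 2, 6, 8, 14, 10, 4, 17]
Visit 9; enqueue 13 → queue [7, 3, 2, 6, 8, 14, 10, 4, 17, 13]
Visit 7 → queue [3, 2, 6, 8, 14, 10, 4, 17, 13]
Visit 3 → queue [2, 6, 8, 14, 10, 4, 17, 13]
Visit 2 → queue [6, 8, 14, 10, 4, 17, 13]
Visit 6 → queue [8, 14, 10, 4, 17, 13]
Visit 8 → queue [14, 10, 4, 17, 13]
Visit 14 → queue [10, 4, 17, 13]
Visit 10 → queue [4, 17, 13]
Visit 4; enqueue 1 → queue [17, 13, 1]
Visit 17 → queue [13, 1]
Visit 13 → queue [1]
Visit 1 → queue []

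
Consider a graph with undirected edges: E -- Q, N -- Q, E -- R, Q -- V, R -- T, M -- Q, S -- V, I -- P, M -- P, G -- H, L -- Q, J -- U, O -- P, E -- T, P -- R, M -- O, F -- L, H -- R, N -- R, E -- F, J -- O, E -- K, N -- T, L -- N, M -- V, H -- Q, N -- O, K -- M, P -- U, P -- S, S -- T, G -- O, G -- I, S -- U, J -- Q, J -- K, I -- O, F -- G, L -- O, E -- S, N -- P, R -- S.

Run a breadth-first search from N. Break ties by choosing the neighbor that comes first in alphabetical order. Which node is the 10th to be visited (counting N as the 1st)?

I

Visit N; enqueue L, O, P, Q, R, T → queue [L, O, P, Q, R, T]
Visit L; enqueue F → queue [O, P, Q, R, T, F]
Visit O; enqueue G, I, J, M → queue [P, Q, R, T, F, G, I, J, M]
Visit P; enqueue S, U → queue [Q, R, T, F, G, I, J, M, S, U]
Visit Q; enqueue E, H, V → queue [R, T, F, G, I, J, M, S, U, E, H, V]
Visit R → queue [T, F, G, I, J, M, S, U, E, H, V]
Visit T → queue [F, G, I, J, M, S, U, E, H, V]
Visit F → queue [G, I, J, M, S, U, E, H, V]
Visit G → queue [I, J, M, S, U, E, H, V]
Visit I → queue [J, M, S, U, E, H, V]
Visit J; enqueue K → queue [M, S, U, E, H, V, K]
Visit M → queue [S, U, E, H, V, K]
Visit S → queue [U, E, H, V, K]
Visit U → queue [E, H, V, K]
Visit E → queue [H, V, K]
Visit H → queue [V, K]
Visit V → queue [K]
Visit K → queue []

Visit order: N, L, O, P, Q, R, T, F, G, I, J, M, S, U, E, H, V, K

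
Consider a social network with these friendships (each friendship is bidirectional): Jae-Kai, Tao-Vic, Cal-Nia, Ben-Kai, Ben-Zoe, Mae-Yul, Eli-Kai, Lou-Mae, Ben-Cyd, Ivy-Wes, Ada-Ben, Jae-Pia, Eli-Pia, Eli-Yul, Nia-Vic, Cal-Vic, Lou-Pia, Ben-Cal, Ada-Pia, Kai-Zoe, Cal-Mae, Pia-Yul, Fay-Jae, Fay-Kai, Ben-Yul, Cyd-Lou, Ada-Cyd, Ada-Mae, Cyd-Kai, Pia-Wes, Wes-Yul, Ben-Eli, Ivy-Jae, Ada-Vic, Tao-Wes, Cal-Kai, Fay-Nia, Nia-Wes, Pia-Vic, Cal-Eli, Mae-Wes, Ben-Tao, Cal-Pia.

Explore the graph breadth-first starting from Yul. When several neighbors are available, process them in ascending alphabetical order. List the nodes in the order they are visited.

Yul -> Ben -> Eli -> Mae -> Pia -> Wes -> Ada -> Cal -> Cyd -> Kai -> Tao -> Zoe -> Lou -> Jae -> Vic -> Ivy -> Nia -> Fay

Visit Yul; enqueue Ben, Eli, Mae, Pia, Wes → queue [Ben, Eli, Mae, Pia, Wes]
Visit Ben; enqueue Ada, Cal, Cyd, Kai, Tao, Zoe → queue [Eli, Mae, Pia, Wes, Ada, Cal, Cyd, Kai, Tao, Zoe]
Visit Eli → queue [Mae, Pia, Wes, Ada, Cal, Cyd, Kai, Tao, Zoe]
Visit Mae; enqueue Lou → queue [Pia, Wes, Ada, Cal, Cyd, Kai, Tao, Zoe, Lou]
Visit Pia; enqueue Jae, Vic → queue [Wes, Ada, Cal, Cyd, Kai, Tao, Zoe, Lou, Jae, Vic]
Visit Wes; enqueue Ivy, Nia → queue [Ada, Cal, Cyd, Kai, Tao, Zoe, Lou, Jae, Vic, Ivy, Nia]
Visit Ada → queue [Cal, Cyd, Kai, Tao, Zoe, Lou, Jae, Vic, Ivy, Nia]
Visit Cal → queue [Cyd, Kai, Tao, Zoe, Lou, Jae, Vic, Ivy, Nia]
Visit Cyd → queue [Kai, Tao, Zoe, Lou, Jae, Vic, Ivy, Nia]
Visit Kai; enqueue Fay → queue [Tao, Zoe, Lou, Jae, Vic, Ivy, Nia, Fay]
Visit Tao → queue [Zoe, Lou, Jae, Vic, Ivy, Nia, Fay]
Visit Zoe → queue [Lou, Jae, Vic, Ivy, Nia, Fay]
Visit Lou → queue [Jae, Vic, Ivy, Nia, Fay]
Visit Jae → queue [Vic, Ivy, Nia, Fay]
Visit Vic → queue [Ivy, Nia, Fay]
Visit Ivy → queue [Nia, Fay]
Visit Nia → queue [Fay]
Visit Fay → queue []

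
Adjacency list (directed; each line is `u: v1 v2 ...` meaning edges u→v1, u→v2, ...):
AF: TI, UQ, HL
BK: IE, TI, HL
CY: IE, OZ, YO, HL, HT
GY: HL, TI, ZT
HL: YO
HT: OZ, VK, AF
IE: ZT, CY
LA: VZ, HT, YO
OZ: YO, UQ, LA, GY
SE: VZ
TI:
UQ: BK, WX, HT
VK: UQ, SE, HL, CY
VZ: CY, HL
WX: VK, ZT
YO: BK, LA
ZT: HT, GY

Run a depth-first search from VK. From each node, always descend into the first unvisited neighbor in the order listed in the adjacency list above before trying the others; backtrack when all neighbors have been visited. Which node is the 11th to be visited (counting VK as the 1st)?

CY

Visit VK
VK → UQ
UQ → BK
BK → IE
IE → ZT
ZT → HT
HT → OZ
OZ → YO
YO → LA
LA → VZ
VZ → CY
CY → HL
OZ → GY
GY → TI
HT → AF
UQ → WX
VK → SE

Visit order: VK, UQ, BK, IE, ZT, HT, OZ, YO, LA, VZ, CY, HL, GY, TI, AF, WX, SE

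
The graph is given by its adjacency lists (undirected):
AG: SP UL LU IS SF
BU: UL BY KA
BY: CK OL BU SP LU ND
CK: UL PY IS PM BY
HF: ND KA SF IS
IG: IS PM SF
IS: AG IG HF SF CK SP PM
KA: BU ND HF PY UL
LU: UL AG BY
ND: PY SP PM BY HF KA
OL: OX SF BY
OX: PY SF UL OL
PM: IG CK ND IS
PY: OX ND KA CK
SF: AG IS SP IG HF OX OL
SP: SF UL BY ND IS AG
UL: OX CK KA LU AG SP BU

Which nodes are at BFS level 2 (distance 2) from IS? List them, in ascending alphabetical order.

BY, KA, LU, ND, OL, OX, PY, UL

Level 0: IS
Level 1: AG, CK, HF, IG, PM, SF, SP
Level 2: BY, KA, LU, ND, OL, OX, PY, UL
Level 3: BU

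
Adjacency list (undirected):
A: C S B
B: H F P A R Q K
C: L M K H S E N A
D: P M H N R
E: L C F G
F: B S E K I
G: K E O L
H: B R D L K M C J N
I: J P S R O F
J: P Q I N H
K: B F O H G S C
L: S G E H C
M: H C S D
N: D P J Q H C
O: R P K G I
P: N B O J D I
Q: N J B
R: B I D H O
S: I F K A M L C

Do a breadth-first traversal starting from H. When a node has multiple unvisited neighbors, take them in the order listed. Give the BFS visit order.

H -> B -> R -> D -> L -> K -> M -> C -> J -> N -> F -> P -> A -> Q -> I -> O -> S -> G -> E

Visit H; enqueue B, R, D, L, K, M, C, J, N → queue [B, R, D, L, K, M, C, J, N]
Visit B; enqueue F, P, A, Q → queue [R, D, L, K, M, C, J, N, F, P, A, Q]
Visit R; enqueue I, O → queue [D, L, K, M, C, J, N, F, P, A, Q, I, O]
Visit D → queue [L, K, M, C, J, N, F, P, A, Q, I, O]
Visit L; enqueue S, G, E → queue [K, M, C, J, N, F, P, A, Q, I, O, S, G, E]
Visit K → queue [M, C, J, N, F, P, A, Q, I, O, S, G, E]
Visit M → queue [C, J, N, F, P, A, Q, I, O, S, G, E]
Visit C → queue [J, N, F, P, A, Q, I, O, S, G, E]
Visit J → queue [N, F, P, A, Q, I, O, S, G, E]
Visit N → queue [F, P, A, Q, I, O, S, G, E]
Visit F → queue [P, A, Q, I, O, S, G, E]
Visit P → queue [A, Q, I, O, S, G, E]
Visit A → queue [Q, I, O, S, G, E]
Visit Q → queue [I, O, S, G, E]
Visit I → queue [O, S, G, E]
Visit O → queue [S, G, E]
Visit S → queue [G, E]
Visit G → queue [E]
Visit E → queue []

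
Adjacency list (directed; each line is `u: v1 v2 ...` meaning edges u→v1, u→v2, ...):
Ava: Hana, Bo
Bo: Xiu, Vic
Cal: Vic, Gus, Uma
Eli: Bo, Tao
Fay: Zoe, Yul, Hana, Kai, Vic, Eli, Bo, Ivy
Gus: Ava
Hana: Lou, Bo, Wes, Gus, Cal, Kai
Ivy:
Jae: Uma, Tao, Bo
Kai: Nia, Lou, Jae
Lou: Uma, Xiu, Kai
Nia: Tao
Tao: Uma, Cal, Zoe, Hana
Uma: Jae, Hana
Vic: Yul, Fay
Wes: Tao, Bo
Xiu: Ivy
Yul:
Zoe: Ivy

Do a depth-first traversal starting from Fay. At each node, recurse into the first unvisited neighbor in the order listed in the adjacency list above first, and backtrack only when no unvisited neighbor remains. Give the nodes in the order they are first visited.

Fay, Zoe, Ivy, Yul, Hana, Lou, Uma, Jae, Tao, Cal, Vic, Gus, Ava, Bo, Xiu, Kai, Nia, Wes, Eli

Visit Fay
Fay → Zoe
Zoe → Ivy
Fay → Yul
Fay → Hana
Hana → Lou
Lou → Uma
Uma → Jae
Jae → Tao
Tao → Cal
Cal → Vic
Cal → Gus
Gus → Ava
Ava → Bo
Bo → Xiu
Lou → Kai
Kai → Nia
Hana → Wes
Fay → Eli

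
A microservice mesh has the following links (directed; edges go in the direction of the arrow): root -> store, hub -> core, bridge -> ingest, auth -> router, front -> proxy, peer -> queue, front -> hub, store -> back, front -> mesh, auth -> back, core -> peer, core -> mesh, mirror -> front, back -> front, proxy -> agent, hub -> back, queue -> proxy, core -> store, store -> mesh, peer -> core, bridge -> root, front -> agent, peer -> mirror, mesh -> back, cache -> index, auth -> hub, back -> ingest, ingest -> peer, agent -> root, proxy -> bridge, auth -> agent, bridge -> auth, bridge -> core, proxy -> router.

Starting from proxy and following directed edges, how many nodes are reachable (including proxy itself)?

BFS from proxy visits: proxy, router, bridge, agent, root, ingest, core, auth, store, peer, mesh, hub, back, queue, mirror, front
Reachable nodes: 16 of 18 total.

16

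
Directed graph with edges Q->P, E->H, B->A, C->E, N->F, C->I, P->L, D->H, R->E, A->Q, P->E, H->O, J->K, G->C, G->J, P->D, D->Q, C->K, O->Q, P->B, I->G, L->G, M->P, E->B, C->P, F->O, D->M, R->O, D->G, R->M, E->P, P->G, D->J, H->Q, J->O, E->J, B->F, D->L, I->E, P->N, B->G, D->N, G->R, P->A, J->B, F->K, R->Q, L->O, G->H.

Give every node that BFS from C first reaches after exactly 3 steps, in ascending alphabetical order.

F, M, O, Q, R

Level 0: C
Level 1: E, I, K, P
Level 2: A, B, D, G, H, J, L, N
Level 3: F, M, O, Q, R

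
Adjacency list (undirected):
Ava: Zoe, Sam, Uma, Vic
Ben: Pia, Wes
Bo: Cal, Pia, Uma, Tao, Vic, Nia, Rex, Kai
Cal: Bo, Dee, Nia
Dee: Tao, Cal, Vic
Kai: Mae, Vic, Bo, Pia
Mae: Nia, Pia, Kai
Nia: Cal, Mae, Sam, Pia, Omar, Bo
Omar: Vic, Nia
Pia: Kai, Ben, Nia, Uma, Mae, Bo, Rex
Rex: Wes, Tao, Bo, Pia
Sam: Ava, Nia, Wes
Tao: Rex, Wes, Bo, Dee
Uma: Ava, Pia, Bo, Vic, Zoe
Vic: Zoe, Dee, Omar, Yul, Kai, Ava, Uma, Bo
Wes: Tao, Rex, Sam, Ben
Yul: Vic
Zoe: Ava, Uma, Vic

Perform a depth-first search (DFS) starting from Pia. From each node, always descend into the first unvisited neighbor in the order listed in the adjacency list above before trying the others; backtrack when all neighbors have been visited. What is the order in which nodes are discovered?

Pia -> Kai -> Mae -> Nia -> Cal -> Bo -> Uma -> Ava -> Zoe -> Vic -> Dee -> Tao -> Rex -> Wes -> Sam -> Ben -> Omar -> Yul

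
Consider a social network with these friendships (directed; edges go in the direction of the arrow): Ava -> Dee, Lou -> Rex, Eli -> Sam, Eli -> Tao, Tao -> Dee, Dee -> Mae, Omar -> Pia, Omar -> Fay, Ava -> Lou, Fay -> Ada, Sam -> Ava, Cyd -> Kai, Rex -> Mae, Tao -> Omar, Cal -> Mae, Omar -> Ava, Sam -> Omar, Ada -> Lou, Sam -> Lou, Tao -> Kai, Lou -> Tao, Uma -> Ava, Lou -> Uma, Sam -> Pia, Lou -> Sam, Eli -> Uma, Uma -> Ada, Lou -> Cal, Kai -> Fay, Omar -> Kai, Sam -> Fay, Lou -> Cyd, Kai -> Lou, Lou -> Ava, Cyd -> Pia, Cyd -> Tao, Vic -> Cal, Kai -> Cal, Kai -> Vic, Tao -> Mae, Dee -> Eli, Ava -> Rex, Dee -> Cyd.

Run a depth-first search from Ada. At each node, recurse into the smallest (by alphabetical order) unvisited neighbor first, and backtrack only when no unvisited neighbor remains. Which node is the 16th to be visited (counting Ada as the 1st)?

Uma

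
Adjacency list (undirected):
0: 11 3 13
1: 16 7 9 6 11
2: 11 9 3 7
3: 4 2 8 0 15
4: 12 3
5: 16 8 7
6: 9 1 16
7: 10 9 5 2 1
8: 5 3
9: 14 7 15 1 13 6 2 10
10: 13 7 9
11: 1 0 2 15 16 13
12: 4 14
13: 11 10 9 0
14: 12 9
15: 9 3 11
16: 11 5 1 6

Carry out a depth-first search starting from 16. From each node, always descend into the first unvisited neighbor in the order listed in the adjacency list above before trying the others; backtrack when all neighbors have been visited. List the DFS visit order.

16 11 1 7 10 13 9 14 12 4 3 2 8 5 0 15 6

Visit 16
16 → 11
11 → 1
1 → 7
7 → 10
10 → 13
13 → 9
9 → 14
14 → 12
12 → 4
4 → 3
3 → 2
3 → 8
8 → 5
3 → 0
3 → 15
9 → 6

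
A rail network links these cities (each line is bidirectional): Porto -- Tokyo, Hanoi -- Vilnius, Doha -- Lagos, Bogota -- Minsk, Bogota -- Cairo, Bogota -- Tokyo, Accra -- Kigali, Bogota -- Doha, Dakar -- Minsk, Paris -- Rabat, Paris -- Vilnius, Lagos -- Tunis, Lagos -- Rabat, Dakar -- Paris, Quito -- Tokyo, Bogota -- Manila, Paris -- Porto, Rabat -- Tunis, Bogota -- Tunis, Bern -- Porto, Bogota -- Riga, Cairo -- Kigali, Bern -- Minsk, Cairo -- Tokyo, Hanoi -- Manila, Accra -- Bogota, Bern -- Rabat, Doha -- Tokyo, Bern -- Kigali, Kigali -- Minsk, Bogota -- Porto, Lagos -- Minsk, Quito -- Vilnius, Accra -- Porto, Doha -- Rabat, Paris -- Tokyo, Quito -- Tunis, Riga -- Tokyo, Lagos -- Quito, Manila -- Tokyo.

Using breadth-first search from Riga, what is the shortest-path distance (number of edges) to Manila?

Level 0: Riga
Level 1: Bogota, Tokyo
Level 2: Accra, Cairo, Doha, Manila, Minsk, Paris, Porto, Quito, Tunis
Level 3: Bern, Dakar, Hanoi, Kigali, Lagos, Rabat, Vilnius
Manila first appears at level 2.

2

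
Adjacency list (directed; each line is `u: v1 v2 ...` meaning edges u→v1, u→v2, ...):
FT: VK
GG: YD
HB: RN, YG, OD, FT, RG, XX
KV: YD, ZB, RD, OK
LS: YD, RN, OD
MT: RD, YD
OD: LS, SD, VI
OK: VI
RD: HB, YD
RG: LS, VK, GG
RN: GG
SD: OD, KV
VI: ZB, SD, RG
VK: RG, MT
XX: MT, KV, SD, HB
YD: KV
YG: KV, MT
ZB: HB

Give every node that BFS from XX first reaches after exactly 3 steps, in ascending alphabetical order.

Level 0: XX
Level 1: HB, KV, MT, SD
Level 2: FT, OD, OK, RD, RG, RN, YD, YG, ZB
Level 3: GG, LS, VI, VK

GG, LS, VI, VK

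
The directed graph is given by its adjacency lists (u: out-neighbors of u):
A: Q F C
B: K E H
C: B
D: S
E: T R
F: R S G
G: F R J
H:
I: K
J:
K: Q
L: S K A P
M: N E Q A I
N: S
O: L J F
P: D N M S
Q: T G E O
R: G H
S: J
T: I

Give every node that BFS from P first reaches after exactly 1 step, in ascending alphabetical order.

Level 0: P
Level 1: D, M, N, S
Level 2: A, E, I, J, Q
Level 3: C, F, G, K, O, R, T
Level 4: B, H, L

D, M, N, S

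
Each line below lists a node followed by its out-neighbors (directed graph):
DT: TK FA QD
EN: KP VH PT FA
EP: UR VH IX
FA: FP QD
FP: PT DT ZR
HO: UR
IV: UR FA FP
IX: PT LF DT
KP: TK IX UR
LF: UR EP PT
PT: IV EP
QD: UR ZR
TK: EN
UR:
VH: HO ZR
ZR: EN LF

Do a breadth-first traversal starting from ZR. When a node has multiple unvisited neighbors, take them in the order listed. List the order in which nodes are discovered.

ZR -> EN -> LF -> KP -> VH -> PT -> FA -> UR -> EP -> TK -> IX -> HO -> IV -> FP -> QD -> DT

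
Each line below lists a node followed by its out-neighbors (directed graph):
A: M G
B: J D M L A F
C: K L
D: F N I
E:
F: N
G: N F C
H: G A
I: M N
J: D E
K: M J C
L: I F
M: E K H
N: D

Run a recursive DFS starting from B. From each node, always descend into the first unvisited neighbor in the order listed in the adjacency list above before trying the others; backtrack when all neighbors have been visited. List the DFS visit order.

B → J → D → F → N → I → M → E → K → C → L → H → G → A

Visit B
B → J
J → D
D → F
F → N
D → I
I → M
M → E
M → K
K → C
C → L
M → H
H → G
H → A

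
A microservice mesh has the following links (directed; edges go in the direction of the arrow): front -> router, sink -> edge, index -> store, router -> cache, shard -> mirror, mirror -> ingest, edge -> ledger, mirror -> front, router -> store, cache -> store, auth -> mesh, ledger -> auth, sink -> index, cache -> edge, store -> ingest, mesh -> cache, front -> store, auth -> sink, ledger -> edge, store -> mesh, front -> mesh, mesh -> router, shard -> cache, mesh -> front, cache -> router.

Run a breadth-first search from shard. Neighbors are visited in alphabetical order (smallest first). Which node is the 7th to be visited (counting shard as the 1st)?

front

Visit shard; enqueue cache, mirror → queue [cache, mirror]
Visit cache; enqueue edge, router, store → queue [mirror, edge, router, store]
Visit mirror; enqueue front, ingest → queue [edge, router, store, front, ingest]
Visit edge; enqueue ledger → queue [router, store, front, ingest, ledger]
Visit router → queue [store, front, ingest, ledger]
Visit store; enqueue mesh → queue [front, ingest, ledger, mesh]
Visit front → queue [ingest, ledger, mesh]
Visit ingest → queue [ledger, mesh]
Visit ledger; enqueue auth → queue [mesh, auth]
Visit mesh → queue [auth]
Visit auth; enqueue sink → queue [sink]
Visit sink; enqueue index → queue [index]
Visit index → queue []

Visit order: shard, cache, mirror, edge, router, store, front, ingest, ledger, mesh, auth, sink, index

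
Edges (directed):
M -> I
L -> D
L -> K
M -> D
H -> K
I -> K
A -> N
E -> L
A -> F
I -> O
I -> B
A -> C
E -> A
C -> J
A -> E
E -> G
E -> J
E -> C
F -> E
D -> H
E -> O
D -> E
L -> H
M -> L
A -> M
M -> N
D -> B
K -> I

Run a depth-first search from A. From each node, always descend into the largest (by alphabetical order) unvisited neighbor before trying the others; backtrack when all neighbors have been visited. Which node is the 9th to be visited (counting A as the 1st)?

H

Visit A
A → N
A → M
M → L
L → K
K → I
I → O
I → B
L → H
L → D
D → E
E → J
E → G
E → C
A → F

Visit order: A, N, M, L, K, I, O, B, H, D, E, J, G, C, F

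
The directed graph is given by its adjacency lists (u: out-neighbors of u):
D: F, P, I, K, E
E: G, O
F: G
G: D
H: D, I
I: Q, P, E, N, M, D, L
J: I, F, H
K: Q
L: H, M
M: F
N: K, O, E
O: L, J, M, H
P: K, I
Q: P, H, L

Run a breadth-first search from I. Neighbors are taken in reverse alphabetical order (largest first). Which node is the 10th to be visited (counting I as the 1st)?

Visit I; enqueue Q, P, N, M, L, E, D → queue [Q, P, N, M, L, E, D]
Visit Q; enqueue H → queue [P, N, M, L, E, D, H]
Visit P; enqueue K → queue [N, M, L, E, D, H, K]
Visit N; enqueue O → queue [M, L, E, D, H, K, O]
Visit M; enqueue F → queue [L, E, D, H, K, O, F]
Visit L → queue [E, D, H, K, O, F]
Visit E; enqueue G → queue [D, H, K, O, F, G]
Visit D → queue [H, K, O, F, G]
Visit H → queue [K, O, F, G]
Visit K → queue [O, F, G]
Visit O; enqueue J → queue [F, G, J]
Visit F → queue [G, J]
Visit G → queue [J]
Visit J → queue []

Visit order: I, Q, P, N, M, L, E, D, H, K, O, F, G, J

K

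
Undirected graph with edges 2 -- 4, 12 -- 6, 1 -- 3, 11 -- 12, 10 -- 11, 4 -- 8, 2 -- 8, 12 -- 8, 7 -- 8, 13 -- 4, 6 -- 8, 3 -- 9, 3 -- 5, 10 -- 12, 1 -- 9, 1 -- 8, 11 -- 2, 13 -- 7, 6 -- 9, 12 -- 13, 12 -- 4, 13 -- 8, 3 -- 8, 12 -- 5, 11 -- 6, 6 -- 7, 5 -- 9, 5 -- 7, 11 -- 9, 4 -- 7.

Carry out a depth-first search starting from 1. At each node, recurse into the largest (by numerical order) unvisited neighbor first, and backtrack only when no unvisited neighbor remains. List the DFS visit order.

Visit 1
1 → 9
9 → 11
11 → 12
12 → 13
13 → 8
8 → 7
7 → 6
7 → 5
5 → 3
7 → 4
4 → 2
12 → 10

1 9 11 12 13 8 7 6 5 3 4 2 10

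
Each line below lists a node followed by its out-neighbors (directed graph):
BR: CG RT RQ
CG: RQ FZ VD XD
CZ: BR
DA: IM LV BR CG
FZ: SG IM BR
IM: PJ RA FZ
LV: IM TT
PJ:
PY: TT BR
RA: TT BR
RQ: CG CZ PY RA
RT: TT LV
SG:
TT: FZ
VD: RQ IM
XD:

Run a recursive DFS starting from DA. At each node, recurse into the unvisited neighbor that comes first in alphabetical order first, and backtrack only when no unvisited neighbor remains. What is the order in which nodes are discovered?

DA, BR, CG, FZ, IM, PJ, RA, TT, SG, RQ, CZ, PY, VD, XD, RT, LV

Visit DA
DA → BR
BR → CG
CG → FZ
FZ → IM
IM → PJ
IM → RA
RA → TT
FZ → SG
CG → RQ
RQ → CZ
RQ → PY
CG → VD
CG → XD
BR → RT
RT → LV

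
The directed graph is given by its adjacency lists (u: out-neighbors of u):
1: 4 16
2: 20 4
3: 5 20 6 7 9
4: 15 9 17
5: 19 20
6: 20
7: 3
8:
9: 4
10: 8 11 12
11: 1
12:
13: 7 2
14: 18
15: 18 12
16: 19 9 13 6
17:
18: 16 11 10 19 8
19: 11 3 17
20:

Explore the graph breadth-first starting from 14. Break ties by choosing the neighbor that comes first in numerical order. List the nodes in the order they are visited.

14 -> 18 -> 8 -> 10 -> 11 -> 16 -> 19 -> 12 -> 1 -> 6 -> 9 -> 13 -> 3 -> 17 -> 4 -> 20 -> 2 -> 7 -> 5 -> 15

Visit 14; enqueue 18 → queue [18]
Visit 18; enqueue 8, 10, 11, 16, 19 → queue [8, 10, 11, 16, 19]
Visit 8 → queue [10, 11, 16, 19]
Visit 10; enqueue 12 → queue [11, 16, 19, 12]
Visit 11; enqueue 1 → queue [16, 19, 12, 1]
Visit 16; enqueue 6, 9, 13 → queue [19, 12, 1, 6, 9, 13]
Visit 19; enqueue 3, 17 → queue [12, 1, 6, 9, 13, 3, 17]
Visit 12 → queue [1, 6, 9, 13, 3, 17]
Visit 1; enqueue 4 → queue [6, 9, 13, 3, 17, 4]
Visit 6; enqueue 20 → queue [9, 13, 3, 17, 4, 20]
Visit 9 → queue [13, 3, 17, 4, 20]
Visit 13; enqueue 2, 7 → queue [3, 17, 4, 20, 2, 7]
Visit 3; enqueue 5 → queue [17, 4, 20, 2, 7, 5]
Visit 17 → queue [4, 20, 2, 7, 5]
Visit 4; enqueue 15 → queue [20, 2, 7, 5, 15]
Visit 20 → queue [2, 7, 5, 15]
Visit 2 → queue [7, 5, 15]
Visit 7 → queue [5, 15]
Visit 5 → queue [15]
Visit 15 → queue []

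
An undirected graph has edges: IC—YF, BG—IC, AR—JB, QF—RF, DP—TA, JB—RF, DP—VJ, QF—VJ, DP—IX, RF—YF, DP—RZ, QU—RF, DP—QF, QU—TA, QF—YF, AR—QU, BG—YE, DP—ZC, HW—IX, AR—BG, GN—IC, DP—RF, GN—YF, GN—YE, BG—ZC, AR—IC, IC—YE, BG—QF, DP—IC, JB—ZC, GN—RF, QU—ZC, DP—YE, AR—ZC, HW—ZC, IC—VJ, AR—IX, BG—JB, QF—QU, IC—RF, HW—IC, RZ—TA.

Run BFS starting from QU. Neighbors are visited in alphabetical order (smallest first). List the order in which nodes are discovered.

Visit QU; enqueue AR, QF, RF, TA, ZC → queue [AR, QF, RF, TA, ZC]
Visit AR; enqueue BG, IC, IX, JB → queue [QF, RF, TA, ZC, BG, IC, IX, JB]
Visit QF; enqueue DP, VJ, YF → queue [RF, TA, ZC, BG, IC, IX, JB, DP, VJ, YF]
Visit RF; enqueue GN → queue [TA, ZC, BG, IC, IX, JB, DP, VJ, YF, GN]
Visit TA; enqueue RZ → queue [ZC, BG, IC, IX, JB, DP, VJ, YF, GN, RZ]
Visit ZC; enqueue HW → queue [BG, IC, IX, JB, DP, VJ, YF, GN, RZ, HW]
Visit BG; enqueue YE → queue [IC, IX, JB, DP, VJ, YF, GN, RZ, HW, YE]
Visit IC → queue [IX, JB, DP, VJ, YF, GN, RZ, HW, YE]
Visit IX → queue [JB, DP, VJ, YF, GN, RZ, HW, YE]
Visit JB → queue [DP, VJ, YF, GN, RZ, HW, YE]
Visit DP → queue [VJ, YF, GN, RZ, HW, YE]
Visit VJ → queue [YF, GN, RZ, HW, YE]
Visit YF → queue [GN, RZ, HW, YE]
Visit GN → queue [RZ, HW, YE]
Visit RZ → queue [HW, YE]
Visit HW → queue [YE]
Visit YE → queue []

QU, AR, QF, RF, TA, ZC, BG, IC, IX, JB, DP, VJ, YF, GN, RZ, HW, YE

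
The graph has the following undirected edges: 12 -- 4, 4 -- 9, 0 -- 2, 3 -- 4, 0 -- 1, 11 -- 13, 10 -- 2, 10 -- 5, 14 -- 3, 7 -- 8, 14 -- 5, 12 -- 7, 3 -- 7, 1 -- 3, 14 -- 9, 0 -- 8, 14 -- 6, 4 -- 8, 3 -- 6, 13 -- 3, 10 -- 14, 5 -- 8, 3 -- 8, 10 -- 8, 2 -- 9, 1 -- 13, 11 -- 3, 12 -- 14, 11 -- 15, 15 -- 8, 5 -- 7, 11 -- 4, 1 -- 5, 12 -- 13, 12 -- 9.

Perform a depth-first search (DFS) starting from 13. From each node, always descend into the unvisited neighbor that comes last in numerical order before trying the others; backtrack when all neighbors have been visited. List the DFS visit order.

13, 12, 14, 10, 8, 15, 11, 4, 9, 2, 0, 1, 5, 7, 3, 6

Visit 13
13 → 12
12 → 14
14 → 10
10 → 8
8 → 15
15 → 11
11 → 4
4 → 9
9 → 2
2 → 0
0 → 1
1 → 5
5 → 7
7 → 3
3 → 6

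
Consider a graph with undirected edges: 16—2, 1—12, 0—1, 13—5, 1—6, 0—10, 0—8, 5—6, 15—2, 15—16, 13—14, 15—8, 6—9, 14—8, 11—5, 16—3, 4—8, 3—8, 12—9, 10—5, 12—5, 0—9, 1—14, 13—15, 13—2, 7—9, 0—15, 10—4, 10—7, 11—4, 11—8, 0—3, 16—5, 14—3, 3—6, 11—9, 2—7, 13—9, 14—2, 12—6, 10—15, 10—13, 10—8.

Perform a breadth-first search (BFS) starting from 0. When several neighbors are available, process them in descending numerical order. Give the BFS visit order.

Visit 0; enqueue 15, 10, 9, 8, 3, 1 → queue [15, 10, 9, 8, 3, 1]
Visit 15; enqueue 16, 13, 2 → queue [10, 9, 8, 3, 1, 16, 13, 2]
Visit 10; enqueue 7, 5, 4 → queue [9, 8, 3, 1, 16, 13, 2, 7, 5, 4]
Visit 9; enqueue 12, 11, 6 → queue [8, 3, 1, 16, 13, 2, 7, 5, 4, 12, 11, 6]
Visit 8; enqueue 14 → queue [3, 1, 16, 13, 2, 7, 5, 4, 12, 11, 6, 14]
Visit 3 → queue [1, 16, 13, 2, 7, 5, 4, 12, 11, 6, 14]
Visit 1 → queue [16, 13, 2, 7, 5, 4, 12, 11, 6, 14]
Visit 16 → queue [13, 2, 7, 5, 4, 12, 11, 6, 14]
Visit 13 → queue [2, 7, 5, 4, 12, 11, 6, 14]
Visit 2 → queue [7, 5, 4, 12, 11, 6, 14]
Visit 7 → queue [5, 4, 12, 11, 6, 14]
Visit 5 → queue [4, 12, 11, 6, 14]
Visit 4 → queue [12, 11, 6, 14]
Visit 12 → queue [11, 6, 14]
Visit 11 → queue [6, 14]
Visit 6 → queue [14]
Visit 14 → queue []

0 15 10 9 8 3 1 16 13 2 7 5 4 12 11 6 14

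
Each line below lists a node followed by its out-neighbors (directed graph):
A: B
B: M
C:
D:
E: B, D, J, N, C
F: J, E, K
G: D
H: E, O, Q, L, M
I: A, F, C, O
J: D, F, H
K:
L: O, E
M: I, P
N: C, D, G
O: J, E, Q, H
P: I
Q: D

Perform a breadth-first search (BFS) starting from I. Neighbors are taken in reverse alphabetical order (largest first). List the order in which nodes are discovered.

I, O, F, C, A, Q, J, H, E, K, B, D, M, L, N, P, G

Visit I; enqueue O, F, C, A → queue [O, F, C, A]
Visit O; enqueue Q, J, H, E → queue [F, C, A, Q, J, H, E]
Visit F; enqueue K → queue [C, A, Q, J, H, E, K]
Visit C → queue [A, Q, J, H, E, K]
Visit A; enqueue B → queue [Q, J, H, E, K, B]
Visit Q; enqueue D → queue [J, H, E, K, B, D]
Visit J → queue [H, E, K, B, D]
Visit H; enqueue M, L → queue [E, K, B, D, M, L]
Visit E; enqueue N → queue [K, B, D, M, L, N]
Visit K → queue [B, D, M, L, N]
Visit B → queue [D, M, L, N]
Visit D → queue [M, L, N]
Visit M; enqueue P → queue [L, N, P]
Visit L → queue [N, P]
Visit N; enqueue G → queue [P, G]
Visit P → queue [G]
Visit G → queue []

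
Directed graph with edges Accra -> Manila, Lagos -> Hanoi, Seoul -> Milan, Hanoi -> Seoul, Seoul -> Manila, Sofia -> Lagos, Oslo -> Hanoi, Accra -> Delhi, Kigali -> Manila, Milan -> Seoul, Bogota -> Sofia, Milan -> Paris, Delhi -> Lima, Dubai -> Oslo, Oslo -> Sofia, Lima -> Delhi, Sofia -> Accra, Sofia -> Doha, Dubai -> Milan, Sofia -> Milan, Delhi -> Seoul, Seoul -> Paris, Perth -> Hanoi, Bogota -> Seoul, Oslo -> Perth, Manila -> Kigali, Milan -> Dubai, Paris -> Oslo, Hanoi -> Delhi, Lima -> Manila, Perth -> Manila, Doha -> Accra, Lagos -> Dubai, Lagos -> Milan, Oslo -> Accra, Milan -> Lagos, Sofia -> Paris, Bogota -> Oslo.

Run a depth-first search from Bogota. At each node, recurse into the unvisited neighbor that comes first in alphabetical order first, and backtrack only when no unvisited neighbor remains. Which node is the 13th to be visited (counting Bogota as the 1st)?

Paris

Visit Bogota
Bogota → Oslo
Oslo → Accra
Accra → Delhi
Delhi → Lima
Lima → Manila
Manila → Kigali
Delhi → Seoul
Seoul → Milan
Milan → Dubai
Milan → Lagos
Lagos → Hanoi
Milan → Paris
Oslo → Perth
Oslo → Sofia
Sofia → Doha

Visit order: Bogota, Oslo, Accra, Delhi, Lima, Manila, Kigali, Seoul, Milan, Dubai, Lagos, Hanoi, Paris, Perth, Sofia, Doha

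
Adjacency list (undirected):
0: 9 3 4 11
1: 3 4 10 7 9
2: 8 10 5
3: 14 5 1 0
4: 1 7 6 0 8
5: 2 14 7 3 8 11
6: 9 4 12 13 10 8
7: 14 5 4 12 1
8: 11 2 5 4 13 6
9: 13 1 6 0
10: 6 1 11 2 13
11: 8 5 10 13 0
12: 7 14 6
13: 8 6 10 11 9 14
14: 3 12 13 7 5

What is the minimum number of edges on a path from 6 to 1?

2

Level 0: 6
Level 1: 4, 8, 9, 10, 12, 13
Level 2: 0, 1, 2, 5, 7, 11, 14
Level 3: 3
1 first appears at level 2.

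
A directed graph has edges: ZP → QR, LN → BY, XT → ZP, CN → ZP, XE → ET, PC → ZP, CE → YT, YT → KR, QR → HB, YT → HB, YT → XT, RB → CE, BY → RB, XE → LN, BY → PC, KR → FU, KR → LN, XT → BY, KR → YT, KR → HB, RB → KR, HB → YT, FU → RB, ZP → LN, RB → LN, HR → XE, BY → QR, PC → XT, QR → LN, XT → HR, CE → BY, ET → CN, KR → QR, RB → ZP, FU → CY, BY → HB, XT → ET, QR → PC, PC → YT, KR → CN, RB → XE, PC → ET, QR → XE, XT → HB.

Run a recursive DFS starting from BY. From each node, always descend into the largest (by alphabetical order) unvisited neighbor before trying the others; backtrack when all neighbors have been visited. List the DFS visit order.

Visit BY
BY → RB
RB → ZP
ZP → QR
QR → XE
XE → LN
XE → ET
ET → CN
QR → PC
PC → YT
YT → XT
XT → HR
XT → HB
YT → KR
KR → FU
FU → CY
RB → CE

BY, RB, ZP, QR, XE, LN, ET, CN, PC, YT, XT, HR, HB, KR, FU, CY, CE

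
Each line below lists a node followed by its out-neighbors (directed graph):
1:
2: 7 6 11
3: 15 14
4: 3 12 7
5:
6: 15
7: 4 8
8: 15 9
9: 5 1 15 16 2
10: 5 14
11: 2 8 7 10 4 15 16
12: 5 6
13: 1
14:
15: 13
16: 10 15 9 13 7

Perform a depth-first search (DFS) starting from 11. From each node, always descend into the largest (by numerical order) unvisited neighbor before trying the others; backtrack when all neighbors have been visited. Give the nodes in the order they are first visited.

11 → 16 → 15 → 13 → 1 → 10 → 14 → 5 → 9 → 2 → 7 → 8 → 4 → 12 → 6 → 3

Visit 11
11 → 16
16 → 15
15 → 13
13 → 1
16 → 10
10 → 14
10 → 5
16 → 9
9 → 2
2 → 7
7 → 8
7 → 4
4 → 12
12 → 6
4 → 3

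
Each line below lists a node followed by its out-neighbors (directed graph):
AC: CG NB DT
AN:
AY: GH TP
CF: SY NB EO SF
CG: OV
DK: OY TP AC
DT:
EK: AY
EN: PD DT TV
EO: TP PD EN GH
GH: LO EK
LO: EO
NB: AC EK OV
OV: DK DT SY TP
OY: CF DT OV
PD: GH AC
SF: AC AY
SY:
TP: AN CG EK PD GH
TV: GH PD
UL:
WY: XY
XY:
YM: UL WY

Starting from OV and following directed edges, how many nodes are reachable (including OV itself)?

BFS from OV visits: OV, TP, SY, DT, DK, PD, GH, EK, CG, AN, OY, AC, LO, AY, CF, NB, EO, SF, EN, TV
Reachable nodes: 20 of 24 total.

20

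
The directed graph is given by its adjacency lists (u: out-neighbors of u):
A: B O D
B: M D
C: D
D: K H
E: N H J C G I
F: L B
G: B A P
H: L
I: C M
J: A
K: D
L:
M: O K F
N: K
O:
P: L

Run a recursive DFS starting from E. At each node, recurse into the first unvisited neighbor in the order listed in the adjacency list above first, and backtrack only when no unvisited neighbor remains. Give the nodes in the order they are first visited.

E, N, K, D, H, L, J, A, B, M, O, F, C, G, P, I

Visit E
E → N
N → K
K → D
D → H
H → L
E → J
J → A
A → B
B → M
M → O
M → F
E → C
E → G
G → P
E → I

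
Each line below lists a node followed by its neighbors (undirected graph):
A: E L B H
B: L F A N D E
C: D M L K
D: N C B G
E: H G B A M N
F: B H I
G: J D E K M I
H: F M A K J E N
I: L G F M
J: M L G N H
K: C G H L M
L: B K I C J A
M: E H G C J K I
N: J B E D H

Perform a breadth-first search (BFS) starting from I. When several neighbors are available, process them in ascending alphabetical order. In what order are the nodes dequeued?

I → F → G → L → M → B → H → D → E → J → K → A → C → N

Visit I; enqueue F, G, L, M → queue [F, G, L, M]
Visit F; enqueue B, H → queue [G, L, M, B, H]
Visit G; enqueue D, E, J, K → queue [L, M, B, H, D, E, J, K]
Visit L; enqueue A, C → queue [M, B, H, D, E, J, K, A, C]
Visit M → queue [B, H, D, E, J, K, A, C]
Visit B; enqueue N → queue [H, D, E, J, K, A, C, N]
Visit H → queue [D, E, J, K, A, C, N]
Visit D → queue [E, J, K, A, C, N]
Visit E → queue [J, K, A, C, N]
Visit J → queue [K, A, C, N]
Visit K → queue [A, C, N]
Visit A → queue [C, N]
Visit C → queue [N]
Visit N → queue []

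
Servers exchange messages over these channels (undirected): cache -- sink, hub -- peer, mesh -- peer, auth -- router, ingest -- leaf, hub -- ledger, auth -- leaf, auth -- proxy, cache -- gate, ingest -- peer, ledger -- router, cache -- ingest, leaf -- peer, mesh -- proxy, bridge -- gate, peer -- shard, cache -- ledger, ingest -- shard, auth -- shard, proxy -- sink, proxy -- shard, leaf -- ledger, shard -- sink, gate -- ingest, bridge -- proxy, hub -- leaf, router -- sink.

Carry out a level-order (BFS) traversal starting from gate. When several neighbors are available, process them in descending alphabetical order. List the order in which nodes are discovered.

gate → ingest → cache → bridge → shard → peer → leaf → sink → ledger → proxy → auth → mesh → hub → router

Visit gate; enqueue ingest, cache, bridge → queue [ingest, cache, bridge]
Visit ingest; enqueue shard, peer, leaf → queue [cache, bridge, shard, peer, leaf]
Visit cache; enqueue sink, ledger → queue [bridge, shard, peer, leaf, sink, ledger]
Visit bridge; enqueue proxy → queue [shard, peer, leaf, sink, ledger, proxy]
Visit shard; enqueue auth → queue [peer, leaf, sink, ledger, proxy, auth]
Visit peer; enqueue mesh, hub → queue [leaf, sink, ledger, proxy, auth, mesh, hub]
Visit leaf → queue [sink, ledger, proxy, auth, mesh, hub]
Visit sink; enqueue router → queue [ledger, proxy, auth, mesh, hub, router]
Visit ledger → queue [proxy, auth, mesh, hub, router]
Visit proxy → queue [auth, mesh, hub, router]
Visit auth → queue [mesh, hub, router]
Visit mesh → queue [hub, router]
Visit hub → queue [router]
Visit router → queue []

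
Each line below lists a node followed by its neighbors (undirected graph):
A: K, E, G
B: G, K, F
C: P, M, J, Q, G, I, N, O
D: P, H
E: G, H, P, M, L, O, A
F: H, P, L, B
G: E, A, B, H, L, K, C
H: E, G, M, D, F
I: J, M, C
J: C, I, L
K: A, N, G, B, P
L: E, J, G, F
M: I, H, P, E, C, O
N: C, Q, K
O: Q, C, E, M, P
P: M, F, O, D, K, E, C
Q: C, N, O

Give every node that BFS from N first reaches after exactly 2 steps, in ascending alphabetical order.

Level 0: N
Level 1: C, K, Q
Level 2: A, B, G, I, J, M, O, P
Level 3: D, E, F, H, L

A, B, G, I, J, M, O, P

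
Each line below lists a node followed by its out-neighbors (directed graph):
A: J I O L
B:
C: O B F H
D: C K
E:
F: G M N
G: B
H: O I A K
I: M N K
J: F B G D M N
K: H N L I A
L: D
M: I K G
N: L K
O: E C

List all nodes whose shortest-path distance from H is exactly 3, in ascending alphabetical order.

Level 0: H
Level 1: A, I, K, O
Level 2: C, E, J, L, M, N
Level 3: B, D, F, G

B, D, F, G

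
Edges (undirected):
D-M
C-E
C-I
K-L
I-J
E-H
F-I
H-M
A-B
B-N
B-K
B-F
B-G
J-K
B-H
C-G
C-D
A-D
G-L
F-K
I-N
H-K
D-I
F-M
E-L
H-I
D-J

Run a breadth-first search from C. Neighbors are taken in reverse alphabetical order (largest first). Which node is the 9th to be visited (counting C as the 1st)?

F

Visit C; enqueue I, G, E, D → queue [I, G, E, D]
Visit I; enqueue N, J, H, F → queue [G, E, D, N, J, H, F]
Visit G; enqueue L, B → queue [E, D, N, J, H, F, L, B]
Visit E → queue [D, N, J, H, F, L, B]
Visit D; enqueue M, A → queue [N, J, H, F, L, B, M, A]
Visit N → queue [J, H, F, L, B, M, A]
Visit J; enqueue K → queue [H, F, L, B, M, A, K]
Visit H → queue [F, L, B, M, A, K]
Visit F → queue [L, B, M, A, K]
Visit L → queue [B, M, A, K]
Visit B → queue [M, A, K]
Visit M → queue [A, K]
Visit A → queue [K]
Visit K → queue []

Visit order: C, I, G, E, D, N, J, H, F, L, B, M, A, K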